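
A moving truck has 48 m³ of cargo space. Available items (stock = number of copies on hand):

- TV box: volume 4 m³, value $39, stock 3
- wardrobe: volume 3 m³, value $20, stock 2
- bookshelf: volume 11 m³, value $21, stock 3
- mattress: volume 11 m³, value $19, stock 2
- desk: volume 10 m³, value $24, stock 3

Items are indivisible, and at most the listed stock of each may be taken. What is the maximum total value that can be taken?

Top feasible selections:
- 3×TV box + 2×wardrobe + 3×desk: volume 48, value 229
- 3×TV box + 1×wardrobe + 3×desk: volume 45, value 209
Best: $229.

$229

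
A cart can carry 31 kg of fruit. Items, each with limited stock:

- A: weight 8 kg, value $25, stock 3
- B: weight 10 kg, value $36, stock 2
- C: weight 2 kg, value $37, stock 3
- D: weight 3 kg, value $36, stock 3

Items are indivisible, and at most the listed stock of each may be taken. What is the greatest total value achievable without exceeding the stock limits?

$269

Best selections within weight 31 and stock limits:
- 2×A + 3×C + 3×D: weight 31, value 269
- 1×B + 3×C + 3×D: weight 25, value 255
- 1×A + 3×C + 3×D: weight 23, value 244
Best: $269.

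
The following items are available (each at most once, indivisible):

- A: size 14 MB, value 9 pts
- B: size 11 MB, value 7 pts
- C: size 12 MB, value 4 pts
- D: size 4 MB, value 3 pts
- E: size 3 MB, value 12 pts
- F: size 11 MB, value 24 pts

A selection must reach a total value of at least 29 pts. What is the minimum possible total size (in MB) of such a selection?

14

Subsets with value ≥ 29, sorted by total size:
- E+F: size 14, value 36
- D+E+F: size 18, value 39
- B+F: size 22, value 31
Minimum size: 14 MB.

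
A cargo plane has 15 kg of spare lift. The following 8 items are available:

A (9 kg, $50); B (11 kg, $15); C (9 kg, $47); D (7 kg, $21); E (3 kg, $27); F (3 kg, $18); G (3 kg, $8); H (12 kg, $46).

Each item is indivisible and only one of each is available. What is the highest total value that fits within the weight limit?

Check high-value combinations within 15 kg:
- A+E+F: weight 9+3+3=15, value 50+27+18=95
- C+E+F: weight 9+3+3=15, value 47+27+18=92
- A+E+G: weight 9+3+3=15, value 50+27+8=85
Best: $95.

$95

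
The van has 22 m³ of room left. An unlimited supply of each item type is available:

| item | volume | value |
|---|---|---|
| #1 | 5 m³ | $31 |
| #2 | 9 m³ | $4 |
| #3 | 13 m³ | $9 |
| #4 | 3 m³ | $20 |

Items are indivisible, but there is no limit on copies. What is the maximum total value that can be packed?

$142

Best value-per-unit is #4 at 20/3; filling with it alone gives 7×20 = 140.
Optimal mix: 2×#1 + 4×#4 → volume 22, value 142.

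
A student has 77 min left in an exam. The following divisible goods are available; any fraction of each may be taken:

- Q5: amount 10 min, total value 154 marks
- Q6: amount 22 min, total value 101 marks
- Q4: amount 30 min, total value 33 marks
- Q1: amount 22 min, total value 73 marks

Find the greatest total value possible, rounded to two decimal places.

Take in order of value per unit:
- Q5 (154/10 per unit): all 10 → value 154, running total 154.00
- Q6 (101/22 per unit): all 22 → value 101, running total 255.00
- Q1 (73/22 per unit): all 22 → value 73, running total 328.00
- Q4 (33/30 per unit): 23 of 30 → value 23×33/30 = 25.3000, running total 353.30
Total 353.30.

353.30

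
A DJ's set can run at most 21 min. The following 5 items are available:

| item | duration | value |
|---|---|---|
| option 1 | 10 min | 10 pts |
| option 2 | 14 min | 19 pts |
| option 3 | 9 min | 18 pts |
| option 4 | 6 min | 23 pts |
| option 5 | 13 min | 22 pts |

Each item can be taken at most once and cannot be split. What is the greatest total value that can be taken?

45 pts

Check high-value combinations within 21 min:
- option 4+option 5: duration 6+13=19, value 23+22=45
- option 2+option 4: duration 14+6=20, value 19+23=42
- option 3+option 4: duration 9+6=15, value 18+23=41
Best: 45 pts.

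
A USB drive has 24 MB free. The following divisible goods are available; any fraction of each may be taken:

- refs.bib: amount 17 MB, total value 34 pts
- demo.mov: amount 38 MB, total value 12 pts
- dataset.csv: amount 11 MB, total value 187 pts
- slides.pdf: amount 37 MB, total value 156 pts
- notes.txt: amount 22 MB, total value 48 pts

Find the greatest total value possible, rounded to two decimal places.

Take in order of value per unit:
- dataset.csv (187/11 per unit): all 11 → value 187, running total 187.00
- slides.pdf (156/37 per unit): 13 of 37 → value 13×156/37 = 54.8108, running total 241.81
Total 241.81.

241.81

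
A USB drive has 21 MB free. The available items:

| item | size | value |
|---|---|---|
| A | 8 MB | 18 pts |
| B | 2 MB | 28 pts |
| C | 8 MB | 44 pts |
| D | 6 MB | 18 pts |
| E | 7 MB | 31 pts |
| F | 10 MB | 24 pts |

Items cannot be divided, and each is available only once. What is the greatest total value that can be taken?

Check high-value combinations within 21 MB:
- B+C+E: size 2+8+7=17, value 28+44+31=103
- B+C+F: size 2+8+10=20, value 28+44+24=96
- C+D+E: size 8+6+7=21, value 44+18+31=93
Best: 103 pts.

103 pts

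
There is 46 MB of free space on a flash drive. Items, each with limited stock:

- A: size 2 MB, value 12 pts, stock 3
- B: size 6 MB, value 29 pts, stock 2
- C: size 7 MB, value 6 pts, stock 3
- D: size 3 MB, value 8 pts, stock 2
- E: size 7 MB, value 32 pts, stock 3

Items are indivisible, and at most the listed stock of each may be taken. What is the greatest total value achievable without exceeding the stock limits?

206 pts

Best selections within size 46 and stock limits:
- 3×A + 2×B + 2×D + 3×E: size 45, value 206
- 3×A + 2×B + 1×D + 3×E: size 42, value 198
- 3×A + 2×B + 1×C + 3×E: size 46, value 196
- 2×A + 2×B + 2×D + 3×E: size 43, value 194
Best: 206 pts.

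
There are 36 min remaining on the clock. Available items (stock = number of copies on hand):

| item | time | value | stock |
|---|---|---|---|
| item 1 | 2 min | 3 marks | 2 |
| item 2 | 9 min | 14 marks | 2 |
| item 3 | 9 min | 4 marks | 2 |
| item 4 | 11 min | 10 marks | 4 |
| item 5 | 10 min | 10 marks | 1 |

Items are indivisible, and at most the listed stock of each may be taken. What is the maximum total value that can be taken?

Top feasible selections:
- 2×item 1 + 2×item 2 + 1×item 5: time 32, value 44
- 2×item 1 + 2×item 2 + 1×item 4: time 33, value 44
- 1×item 1 + 2×item 2 + 1×item 5: time 30, value 41
Best: 44 marks.

44 marks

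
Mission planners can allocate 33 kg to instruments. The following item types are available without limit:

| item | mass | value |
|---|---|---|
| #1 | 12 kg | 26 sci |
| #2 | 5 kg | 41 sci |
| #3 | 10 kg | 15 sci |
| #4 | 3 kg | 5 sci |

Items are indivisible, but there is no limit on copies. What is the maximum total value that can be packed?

Best value-per-unit is #2 at 41/5; filling with it alone gives 6×41 = 246.
Optimal mix: 6×#2 + 1×#4 → mass 33, value 251.

251 sci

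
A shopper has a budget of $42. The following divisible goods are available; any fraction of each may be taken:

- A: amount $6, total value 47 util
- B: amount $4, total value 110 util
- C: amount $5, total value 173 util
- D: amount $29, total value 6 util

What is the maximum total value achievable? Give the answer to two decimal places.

335.59

Take in order of value per unit:
- C (173/5 per unit): all 5 → value 173, running total 173.00
- B (110/4 per unit): all 4 → value 110, running total 283.00
- A (47/6 per unit): all 6 → value 47, running total 330.00
- D (6/29 per unit): 27 of 29 → value 27×6/29 = 5.5862, running total 335.59
Total 335.59.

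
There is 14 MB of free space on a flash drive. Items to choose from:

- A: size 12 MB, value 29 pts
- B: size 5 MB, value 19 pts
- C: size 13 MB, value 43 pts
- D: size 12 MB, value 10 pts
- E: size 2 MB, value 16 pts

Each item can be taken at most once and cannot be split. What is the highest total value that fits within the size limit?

45 pts

Check high-value combinations within 14 MB:
- A+E: size 12+2=14, value 29+16=45
- C: size 13, value 43
- B+E: size 5+2=7, value 19+16=35
- A: size 12, value 29
Best: 45 pts.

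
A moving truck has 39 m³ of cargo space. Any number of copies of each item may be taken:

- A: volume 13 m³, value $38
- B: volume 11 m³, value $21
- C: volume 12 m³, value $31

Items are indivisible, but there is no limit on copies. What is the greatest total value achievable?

Best value-per-unit is A at 38/13, and filling with it alone uses volume 3×13=39. No mix of the others beats 3×38 = 114.

$114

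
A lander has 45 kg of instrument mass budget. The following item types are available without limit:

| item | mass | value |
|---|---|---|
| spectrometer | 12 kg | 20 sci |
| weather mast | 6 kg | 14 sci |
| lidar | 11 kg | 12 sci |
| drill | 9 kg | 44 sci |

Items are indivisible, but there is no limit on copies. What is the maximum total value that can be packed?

Best value-per-unit is drill at 44/9, and filling with it alone uses mass 5×9=45. No mix of the others beats 5×44 = 220.

220 sci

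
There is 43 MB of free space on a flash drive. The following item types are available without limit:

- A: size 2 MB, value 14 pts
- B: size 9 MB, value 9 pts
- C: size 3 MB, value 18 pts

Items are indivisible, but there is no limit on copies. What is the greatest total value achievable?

298 pts

Best value-per-unit is A at 14/2; filling with it alone gives 21×14 = 294.
Optimal mix: 20×A + 1×C → size 43, value 298.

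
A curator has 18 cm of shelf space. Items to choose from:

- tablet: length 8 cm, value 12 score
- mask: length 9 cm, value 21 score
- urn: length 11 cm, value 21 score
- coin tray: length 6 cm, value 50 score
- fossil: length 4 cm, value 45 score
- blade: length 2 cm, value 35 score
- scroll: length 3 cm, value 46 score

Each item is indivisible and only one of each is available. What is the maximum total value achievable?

176 score

This is a 0/1 knapsack; check combinations near the capacity.
- coin tray+fossil+blade+scroll: length 6+4+2+3=15, value 50+45+35+46=176
- mask+fossil+blade+scroll: length 9+4+2+3=18, value 21+45+35+46=147
- coin tray+fossil+scroll: length 6+4+3=13, value 50+45+46=141
- tablet+fossil+blade+scroll: length 8+4+2+3=17, value 12+45+35+46=138
- coin tray+blade+scroll: length 6+2+3=11, value 50+35+46=131
Best: 176 score.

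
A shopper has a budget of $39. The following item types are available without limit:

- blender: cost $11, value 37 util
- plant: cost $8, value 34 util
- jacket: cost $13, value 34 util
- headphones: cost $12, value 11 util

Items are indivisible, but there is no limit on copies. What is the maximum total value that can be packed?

142 util

Best value-per-unit is plant at 34/8; filling with it alone gives 4×34 = 136.
Optimal mix: 2×blender + 2×plant → cost 38, value 142.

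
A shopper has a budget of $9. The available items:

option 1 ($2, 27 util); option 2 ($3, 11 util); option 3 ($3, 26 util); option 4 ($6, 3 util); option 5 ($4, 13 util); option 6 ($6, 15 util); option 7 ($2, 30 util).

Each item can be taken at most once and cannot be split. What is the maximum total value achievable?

83 util

Check high-value combinations within $9:
- option 1+option 3+option 7: cost 2+3+2=7, value 27+26+30=83
- option 1+option 5+option 7: cost 2+4+2=8, value 27+13+30=70
- option 3+option 5+option 7: cost 3+4+2=9, value 26+13+30=69
- option 1+option 2+option 7: cost 2+3+2=7, value 27+11+30=68
- option 2+option 3+option 7: cost 3+3+2=8, value 11+26+30=67
Best: 83 util.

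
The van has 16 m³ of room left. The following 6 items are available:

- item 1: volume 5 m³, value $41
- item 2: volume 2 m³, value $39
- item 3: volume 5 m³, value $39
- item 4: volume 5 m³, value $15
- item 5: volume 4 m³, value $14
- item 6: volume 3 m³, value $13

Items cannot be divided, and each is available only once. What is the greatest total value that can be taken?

Check high-value combinations within 16 m³:
- item 1+item 2+item 3+item 5: volume 5+2+5+4=16, value 41+39+39+14=133
- item 1+item 2+item 3+item 6: volume 5+2+5+3=15, value 41+39+39+13=132
- item 1+item 2+item 3: volume 5+2+5=12, value 41+39+39=119
- item 1+item 2+item 4+item 5: volume 5+2+5+4=16, value 41+39+15+14=109
Best: $133.

$133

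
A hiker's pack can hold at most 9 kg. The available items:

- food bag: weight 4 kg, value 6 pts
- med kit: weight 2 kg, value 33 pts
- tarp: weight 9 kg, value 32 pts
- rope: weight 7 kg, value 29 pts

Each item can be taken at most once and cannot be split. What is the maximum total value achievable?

62 pts

This is a 0/1 knapsack; check combinations near the capacity.
- med kit+rope: weight 2+7=9, value 33+29=62
- food bag+med kit: weight 4+2=6, value 6+33=39
- med kit: weight 2, value 33
- tarp: weight 9, value 32
- rope: weight 7, value 29
Best: 62 pts.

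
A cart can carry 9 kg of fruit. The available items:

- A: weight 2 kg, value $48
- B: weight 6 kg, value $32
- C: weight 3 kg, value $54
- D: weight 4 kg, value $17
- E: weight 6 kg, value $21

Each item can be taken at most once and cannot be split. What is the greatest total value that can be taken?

Check high-value combinations within 9 kg:
- A+C+D: weight 2+3+4=9, value 48+54+17=119
- A+C: weight 2+3=5, value 48+54=102
- B+C: weight 6+3=9, value 32+54=86
- A+B: weight 2+6=8, value 48+32=80
- C+E: weight 3+6=9, value 54+21=75
Best: $119.

$119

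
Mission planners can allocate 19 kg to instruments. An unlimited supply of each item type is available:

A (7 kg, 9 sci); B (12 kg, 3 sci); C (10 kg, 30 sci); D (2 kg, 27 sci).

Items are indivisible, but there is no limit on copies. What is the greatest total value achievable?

243 sci

Best value-per-unit is D at 27/2, and filling with it alone uses mass 9×2=18. No mix of the others beats 9×27 = 243.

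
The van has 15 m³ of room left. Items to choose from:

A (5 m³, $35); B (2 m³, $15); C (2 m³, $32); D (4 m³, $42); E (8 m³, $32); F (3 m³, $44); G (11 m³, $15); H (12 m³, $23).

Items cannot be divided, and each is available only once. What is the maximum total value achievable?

Check high-value combinations within 15 m³:
- A+C+D+F: volume 5+2+4+3=14, value 35+32+42+44=153
- A+B+D+F: volume 5+2+4+3=14, value 35+15+42+44=136
- B+C+D+F: volume 2+2+4+3=11, value 15+32+42+44=133
- A+B+C+F: volume 5+2+2+3=12, value 35+15+32+44=126
- A+B+C+D: volume 5+2+2+4=13, value 35+15+32+42=124
Best: $153.

$153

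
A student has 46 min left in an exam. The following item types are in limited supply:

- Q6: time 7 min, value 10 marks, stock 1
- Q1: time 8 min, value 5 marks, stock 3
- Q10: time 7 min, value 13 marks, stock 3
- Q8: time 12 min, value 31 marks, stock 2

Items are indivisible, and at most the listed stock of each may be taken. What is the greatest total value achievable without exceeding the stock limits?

Top feasible selections:
- 3×Q10 + 2×Q8: time 45, value 101
- 1×Q6 + 2×Q10 + 2×Q8: time 45, value 98
- 1×Q1 + 2×Q10 + 2×Q8: time 46, value 93
- 1×Q6 + 1×Q1 + 1×Q10 + 2×Q8: time 46, value 90
Best: 101 marks.

101 marks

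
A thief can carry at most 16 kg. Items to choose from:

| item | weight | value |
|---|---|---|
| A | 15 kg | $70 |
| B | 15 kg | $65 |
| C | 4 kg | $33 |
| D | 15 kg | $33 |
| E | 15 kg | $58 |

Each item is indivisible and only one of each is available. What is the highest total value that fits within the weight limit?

$70

Check high-value combinations within 16 kg:
- A: weight 15, value 70
- B: weight 15, value 65
- E: weight 15, value 58
- C: weight 4, value 33
- D: weight 15, value 33
Best: $70.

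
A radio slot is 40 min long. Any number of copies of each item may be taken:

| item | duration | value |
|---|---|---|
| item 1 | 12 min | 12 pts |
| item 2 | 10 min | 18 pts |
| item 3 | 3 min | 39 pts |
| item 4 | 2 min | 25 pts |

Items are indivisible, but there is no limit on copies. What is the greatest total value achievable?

518 pts

Best value-per-unit is item 3 at 39/3; filling with it alone gives 13×39 = 507.
Optimal mix: 12×item 3 + 2×item 4 → duration 40, value 518.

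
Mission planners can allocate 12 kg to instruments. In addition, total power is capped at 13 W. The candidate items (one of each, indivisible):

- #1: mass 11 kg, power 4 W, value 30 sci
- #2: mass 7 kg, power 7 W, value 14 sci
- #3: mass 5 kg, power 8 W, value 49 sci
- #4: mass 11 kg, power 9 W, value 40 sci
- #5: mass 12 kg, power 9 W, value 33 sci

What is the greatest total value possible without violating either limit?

49 sci

Feasible sets respecting both limits:
- #3: mass 5, power 8, value 49
- #4: mass 11, power 9, value 40
- #5: mass 12, power 9, value 33
- #1: mass 11, power 4, value 30
Best: 49 sci.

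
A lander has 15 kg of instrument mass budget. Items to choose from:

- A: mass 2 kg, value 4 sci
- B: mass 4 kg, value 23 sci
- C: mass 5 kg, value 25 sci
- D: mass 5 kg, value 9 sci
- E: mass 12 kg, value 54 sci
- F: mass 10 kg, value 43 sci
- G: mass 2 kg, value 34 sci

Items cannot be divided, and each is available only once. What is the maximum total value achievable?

88 sci

Check high-value combinations within 15 kg:
- E+G: mass 12+2=14, value 54+34=88
- A+B+C+G: mass 2+4+5+2=13, value 4+23+25+34=86
- B+C+G: mass 4+5+2=11, value 23+25+34=82
Best: 88 sci.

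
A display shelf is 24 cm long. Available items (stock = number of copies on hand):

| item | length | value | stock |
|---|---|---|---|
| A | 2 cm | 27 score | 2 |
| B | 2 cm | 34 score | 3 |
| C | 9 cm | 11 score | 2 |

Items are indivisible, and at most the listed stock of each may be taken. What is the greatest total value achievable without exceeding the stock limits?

Best selections within length 24 and stock limits:
- 2×A + 3×B + 1×C: length 19, value 167
- 2×A + 3×B: length 10, value 156
- 1×A + 3×B + 1×C: length 17, value 140
Best: 167 score.

167 score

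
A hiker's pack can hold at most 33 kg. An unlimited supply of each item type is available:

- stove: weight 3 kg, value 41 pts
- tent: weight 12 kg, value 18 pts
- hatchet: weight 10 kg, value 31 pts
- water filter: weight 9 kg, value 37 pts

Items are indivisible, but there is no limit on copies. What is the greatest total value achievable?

Best value-per-unit is stove at 41/3, and filling with it alone uses weight 11×3=33. No mix of the others beats 11×41 = 451.

451 pts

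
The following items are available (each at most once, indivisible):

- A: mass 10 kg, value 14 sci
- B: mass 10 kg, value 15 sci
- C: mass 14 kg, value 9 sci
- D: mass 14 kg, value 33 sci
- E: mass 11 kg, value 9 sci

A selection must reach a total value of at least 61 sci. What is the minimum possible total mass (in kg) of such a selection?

34

Subsets with value ≥ 61, sorted by total mass:
- A+B+D: mass 34, value 62
- A+B+D+E: mass 45, value 71
- A+B+C+D: mass 48, value 71
- B+C+D+E: mass 49, value 66
Minimum mass: 34 kg.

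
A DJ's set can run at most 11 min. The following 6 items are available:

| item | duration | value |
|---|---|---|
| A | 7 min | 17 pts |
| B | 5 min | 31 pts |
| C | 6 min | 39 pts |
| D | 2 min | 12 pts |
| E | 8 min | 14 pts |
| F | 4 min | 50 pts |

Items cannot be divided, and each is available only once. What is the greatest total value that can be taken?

This is a 0/1 knapsack; check combinations near the capacity.
- B+D+F: duration 5+2+4=11, value 31+12+50=93
- C+F: duration 6+4=10, value 39+50=89
- B+F: duration 5+4=9, value 31+50=81
- B+C: duration 5+6=11, value 31+39=70
Best: 93 pts.

93 pts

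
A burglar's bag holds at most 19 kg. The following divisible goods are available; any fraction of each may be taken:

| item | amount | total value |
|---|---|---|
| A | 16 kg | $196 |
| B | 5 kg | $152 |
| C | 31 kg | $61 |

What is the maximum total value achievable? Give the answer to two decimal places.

323.50

Take in order of value per unit:
- B (152/5 per unit): all 5 → value 152, running total 152.00
- A (196/16 per unit): 14 of 16 → value 14×196/16 = 171.5000, running total 323.50
Total 323.50.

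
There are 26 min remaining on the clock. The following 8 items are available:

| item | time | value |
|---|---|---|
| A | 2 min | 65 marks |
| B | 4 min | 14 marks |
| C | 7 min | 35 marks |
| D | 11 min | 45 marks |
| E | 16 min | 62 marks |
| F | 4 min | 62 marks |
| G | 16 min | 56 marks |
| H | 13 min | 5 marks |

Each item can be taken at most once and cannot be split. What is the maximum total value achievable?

207 marks

This is a 0/1 knapsack; check combinations near the capacity.
- A+C+D+F: time 2+7+11+4=24, value 65+35+45+62=207
- A+B+E+F: time 2+4+16+4=26, value 65+14+62+62=203
- A+B+F+G: time 2+4+4+16=26, value 65+14+62+56=197
Best: 207 marks.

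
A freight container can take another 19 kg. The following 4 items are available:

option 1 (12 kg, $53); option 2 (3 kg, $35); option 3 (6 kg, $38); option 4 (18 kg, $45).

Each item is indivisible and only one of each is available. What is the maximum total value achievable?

$91

Check high-value combinations within 19 kg:
- option 1+option 3: weight 12+6=18, value 53+38=91
- option 1+option 2: weight 12+3=15, value 53+35=88
- option 2+option 3: weight 3+6=9, value 35+38=73
- option 1: weight 12, value 53
Best: $91.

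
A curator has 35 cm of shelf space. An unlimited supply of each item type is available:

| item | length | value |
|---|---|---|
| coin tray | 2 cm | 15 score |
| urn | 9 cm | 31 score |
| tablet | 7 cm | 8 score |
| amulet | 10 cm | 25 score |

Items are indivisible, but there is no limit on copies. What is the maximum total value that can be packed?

255 score

Best value-per-unit is coin tray at 15/2, and filling with it alone uses length 17×2=34. No mix of the others beats 17×15 = 255.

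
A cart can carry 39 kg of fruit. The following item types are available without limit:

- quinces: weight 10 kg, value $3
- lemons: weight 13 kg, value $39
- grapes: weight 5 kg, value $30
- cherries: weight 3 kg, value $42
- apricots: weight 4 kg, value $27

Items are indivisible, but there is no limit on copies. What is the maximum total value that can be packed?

$546

Best value-per-unit is cherries at 42/3, and filling with it alone uses weight 13×3=39. No mix of the others beats 13×42 = 546.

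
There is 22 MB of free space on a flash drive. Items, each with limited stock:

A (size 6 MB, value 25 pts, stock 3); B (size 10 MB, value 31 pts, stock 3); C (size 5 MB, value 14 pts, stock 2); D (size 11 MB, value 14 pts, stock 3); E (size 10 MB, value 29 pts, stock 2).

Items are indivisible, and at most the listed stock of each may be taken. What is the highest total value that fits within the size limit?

81 pts

Top feasible selections:
- 2×A + 1×B: size 22, value 81
- 2×A + 1×E: size 22, value 79
Best: 81 pts.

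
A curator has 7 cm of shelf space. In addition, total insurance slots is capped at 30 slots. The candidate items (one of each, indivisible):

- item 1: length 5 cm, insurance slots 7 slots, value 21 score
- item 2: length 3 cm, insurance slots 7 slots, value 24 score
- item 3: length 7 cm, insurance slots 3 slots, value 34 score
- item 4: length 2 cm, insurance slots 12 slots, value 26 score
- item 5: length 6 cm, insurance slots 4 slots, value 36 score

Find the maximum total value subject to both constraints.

Feasible sets respecting both limits:
- item 2+item 4: length 5, insurance slots 19, value 50
- item 1+item 4: length 7, insurance slots 19, value 47
- item 5: length 6, insurance slots 4, value 36
Best: 50 score.

50 score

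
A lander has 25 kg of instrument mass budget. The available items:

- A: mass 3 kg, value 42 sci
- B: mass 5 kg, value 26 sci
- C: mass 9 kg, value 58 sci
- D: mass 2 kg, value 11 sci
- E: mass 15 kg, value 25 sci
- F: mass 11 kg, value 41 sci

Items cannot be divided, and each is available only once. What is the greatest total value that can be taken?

Check high-value combinations within 25 kg:
- A+C+D+F: mass 3+9+2+11=25, value 42+58+11+41=152
- A+C+F: mass 3+9+11=23, value 42+58+41=141
- A+B+C+D: mass 3+5+9+2=19, value 42+26+58+11=137
- A+B+C: mass 3+5+9=17, value 42+26+58=126
- B+C+F: mass 5+9+11=25, value 26+58+41=125
Best: 152 sci.

152 sci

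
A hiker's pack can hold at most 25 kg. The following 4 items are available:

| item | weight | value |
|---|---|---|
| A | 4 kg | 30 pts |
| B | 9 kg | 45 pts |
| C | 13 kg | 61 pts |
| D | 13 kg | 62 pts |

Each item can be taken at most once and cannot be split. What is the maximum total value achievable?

Check high-value combinations within 25 kg:
- B+D: weight 9+13=22, value 45+62=107
- B+C: weight 9+13=22, value 45+61=106
- A+D: weight 4+13=17, value 30+62=92
Best: 107 pts.

107 pts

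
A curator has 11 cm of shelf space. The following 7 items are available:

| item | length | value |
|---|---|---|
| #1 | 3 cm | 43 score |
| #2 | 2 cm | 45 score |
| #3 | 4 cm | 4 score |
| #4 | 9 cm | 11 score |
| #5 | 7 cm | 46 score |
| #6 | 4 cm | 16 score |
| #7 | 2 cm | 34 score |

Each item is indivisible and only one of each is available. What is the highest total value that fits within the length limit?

Check high-value combinations within 11 cm:
- #1+#2+#6+#7: length 3+2+4+2=11, value 43+45+16+34=138
- #1+#2+#3+#7: length 3+2+4+2=11, value 43+45+4+34=126
- #2+#5+#7: length 2+7+2=11, value 45+46+34=125
- #1+#2+#7: length 3+2+2=7, value 43+45+34=122
- #1+#2+#6: length 3+2+4=9, value 43+45+16=104
Best: 138 score.

138 score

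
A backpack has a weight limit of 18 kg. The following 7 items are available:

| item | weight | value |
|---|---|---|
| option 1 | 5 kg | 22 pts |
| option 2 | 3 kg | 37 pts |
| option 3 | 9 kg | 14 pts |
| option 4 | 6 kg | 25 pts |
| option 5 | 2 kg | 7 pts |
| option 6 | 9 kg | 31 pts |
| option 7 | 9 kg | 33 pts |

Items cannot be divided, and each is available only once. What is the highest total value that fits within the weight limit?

Check high-value combinations within 18 kg:
- option 2+option 4+option 7: weight 3+6+9=18, value 37+25+33=95
- option 2+option 4+option 6: weight 3+6+9=18, value 37+25+31=93
- option 1+option 2+option 7: weight 5+3+9=17, value 22+37+33=92
Best: 95 pts.

95 pts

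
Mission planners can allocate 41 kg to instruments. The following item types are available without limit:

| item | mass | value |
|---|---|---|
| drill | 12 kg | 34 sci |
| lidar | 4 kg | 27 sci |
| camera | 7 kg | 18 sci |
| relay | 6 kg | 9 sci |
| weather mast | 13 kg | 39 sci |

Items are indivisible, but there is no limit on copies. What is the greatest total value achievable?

Best value-per-unit is lidar at 27/4, and filling with it alone uses mass 10×4=40. No mix of the others beats 10×27 = 270.

270 sci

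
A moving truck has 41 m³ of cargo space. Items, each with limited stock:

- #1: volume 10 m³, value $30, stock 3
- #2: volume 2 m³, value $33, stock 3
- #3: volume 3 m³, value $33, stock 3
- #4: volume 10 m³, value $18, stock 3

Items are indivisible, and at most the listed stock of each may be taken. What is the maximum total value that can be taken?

$258

Top feasible selections:
- 2×#1 + 3×#2 + 3×#3: volume 35, value 258
- 1×#1 + 3×#2 + 3×#3 + 1×#4: volume 35, value 246
Best: $258.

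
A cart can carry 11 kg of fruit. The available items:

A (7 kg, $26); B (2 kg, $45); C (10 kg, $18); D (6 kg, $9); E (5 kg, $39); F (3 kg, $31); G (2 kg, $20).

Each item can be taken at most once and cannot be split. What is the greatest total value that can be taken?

Check high-value combinations within 11 kg:
- B+E+F: weight 2+5+3=10, value 45+39+31=115
- B+E+G: weight 2+5+2=9, value 45+39+20=104
- B+F+G: weight 2+3+2=7, value 45+31+20=96
- A+B+G: weight 7+2+2=11, value 26+45+20=91
Best: $115.

$115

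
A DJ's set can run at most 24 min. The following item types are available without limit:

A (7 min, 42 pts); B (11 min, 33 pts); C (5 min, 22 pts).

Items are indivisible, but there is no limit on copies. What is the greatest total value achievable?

Best value-per-unit is A at 42/7; filling with it alone gives 3×42 = 126.
Optimal mix: 2×A + 2×C → duration 24, value 128.

128 pts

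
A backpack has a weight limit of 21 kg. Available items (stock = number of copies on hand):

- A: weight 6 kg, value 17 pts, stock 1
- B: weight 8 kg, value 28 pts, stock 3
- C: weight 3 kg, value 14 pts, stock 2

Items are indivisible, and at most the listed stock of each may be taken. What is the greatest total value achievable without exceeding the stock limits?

Top feasible selections:
- 1×A + 1×B + 2×C: weight 20, value 73
- 2×B + 1×C: weight 19, value 70
- 1×A + 1×B + 1×C: weight 17, value 59
- 1×B + 2×C: weight 14, value 56
Best: 73 pts.

73 pts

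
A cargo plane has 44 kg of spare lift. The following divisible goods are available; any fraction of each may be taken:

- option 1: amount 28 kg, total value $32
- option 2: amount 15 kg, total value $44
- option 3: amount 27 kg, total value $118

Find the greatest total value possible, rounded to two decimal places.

Take in order of value per unit:
- option 3 (118/27 per unit): all 27 → value 118, running total 118.00
- option 2 (44/15 per unit): all 15 → value 44, running total 162.00
- option 1 (32/28 per unit): 2 of 28 → value 2×32/28 = 2.2857, running total 164.29
Total 164.29.

164.29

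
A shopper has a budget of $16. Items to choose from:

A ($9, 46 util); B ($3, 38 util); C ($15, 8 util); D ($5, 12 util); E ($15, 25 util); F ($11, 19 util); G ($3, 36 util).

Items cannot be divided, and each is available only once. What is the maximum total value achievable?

Check high-value combinations within $16:
- A+B+G: cost 9+3+3=15, value 46+38+36=120
- B+D+G: cost 3+5+3=11, value 38+12+36=86
- A+B: cost 9+3=12, value 46+38=84
Best: 120 util.

120 util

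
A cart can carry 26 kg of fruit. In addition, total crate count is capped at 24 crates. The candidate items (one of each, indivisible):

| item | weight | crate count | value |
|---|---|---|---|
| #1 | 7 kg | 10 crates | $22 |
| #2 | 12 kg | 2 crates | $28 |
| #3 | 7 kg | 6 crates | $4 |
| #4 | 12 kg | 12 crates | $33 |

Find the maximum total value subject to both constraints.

Feasible sets respecting both limits:
- #2+#4: weight 24, crate count 14, value 61
- #1+#4: weight 19, crate count 22, value 55
- #1+#2+#3: weight 26, crate count 18, value 54
- #1+#2: weight 19, crate count 12, value 50
Best: $61.

$61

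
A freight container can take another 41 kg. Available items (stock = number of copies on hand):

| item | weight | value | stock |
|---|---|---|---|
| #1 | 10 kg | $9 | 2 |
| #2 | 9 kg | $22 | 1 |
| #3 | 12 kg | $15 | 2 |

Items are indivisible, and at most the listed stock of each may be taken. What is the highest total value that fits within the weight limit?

$55

Top feasible selections:
- 2×#1 + 1×#2 + 1×#3: weight 41, value 55
- 1×#2 + 2×#3: weight 33, value 52
- 1×#1 + 1×#2 + 1×#3: weight 31, value 46
Best: $55.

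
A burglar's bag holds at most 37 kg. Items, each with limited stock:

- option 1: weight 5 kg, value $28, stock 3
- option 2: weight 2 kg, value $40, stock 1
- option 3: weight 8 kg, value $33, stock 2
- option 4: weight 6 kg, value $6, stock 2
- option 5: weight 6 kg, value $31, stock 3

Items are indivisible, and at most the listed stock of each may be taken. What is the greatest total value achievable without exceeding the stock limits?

$219

Top feasible selections:
- 3×option 1 + 1×option 2 + 1×option 3 + 2×option 5: weight 37, value 219
- 3×option 1 + 1×option 2 + 3×option 5: weight 35, value 217
Best: $219.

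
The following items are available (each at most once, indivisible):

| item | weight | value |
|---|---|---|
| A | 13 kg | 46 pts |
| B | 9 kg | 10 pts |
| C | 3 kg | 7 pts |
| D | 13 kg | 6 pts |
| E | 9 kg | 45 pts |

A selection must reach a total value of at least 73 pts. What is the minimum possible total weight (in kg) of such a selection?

Subsets with value ≥ 73, sorted by total weight:
- A+E: weight 22, value 91
- A+C+E: weight 25, value 98
Minimum weight: 22 kg.

22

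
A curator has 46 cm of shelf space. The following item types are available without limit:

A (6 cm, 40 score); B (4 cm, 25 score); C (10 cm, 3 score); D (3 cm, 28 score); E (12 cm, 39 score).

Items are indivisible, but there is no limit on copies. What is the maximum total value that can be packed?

420 score

Best value-per-unit is D at 28/3, and filling with it alone uses length 15×3=45. No mix of the others beats 15×28 = 420.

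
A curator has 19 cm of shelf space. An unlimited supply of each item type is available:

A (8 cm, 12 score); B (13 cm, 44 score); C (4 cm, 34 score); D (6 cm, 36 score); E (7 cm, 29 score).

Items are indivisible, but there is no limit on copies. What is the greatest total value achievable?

138 score

Best value-per-unit is C at 34/4; filling with it alone gives 4×34 = 136.
Optimal mix: 3×C + 1×D → length 18, value 138.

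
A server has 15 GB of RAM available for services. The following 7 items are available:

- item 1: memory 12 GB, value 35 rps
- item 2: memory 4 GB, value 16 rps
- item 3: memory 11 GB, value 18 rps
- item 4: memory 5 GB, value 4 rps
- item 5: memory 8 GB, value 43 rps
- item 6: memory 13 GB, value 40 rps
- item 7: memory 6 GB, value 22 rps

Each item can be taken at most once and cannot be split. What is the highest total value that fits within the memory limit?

Check high-value combinations within 15 GB:
- item 5+item 7: memory 8+6=14, value 43+22=65
- item 2+item 5: memory 4+8=12, value 16+43=59
- item 4+item 5: memory 5+8=13, value 4+43=47
- item 5: memory 8, value 43
Best: 65 rps.

65 rps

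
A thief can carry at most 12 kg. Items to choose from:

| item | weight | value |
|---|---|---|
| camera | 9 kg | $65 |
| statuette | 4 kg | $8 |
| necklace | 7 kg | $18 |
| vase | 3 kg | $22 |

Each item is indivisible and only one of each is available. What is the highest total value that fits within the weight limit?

$87

Check high-value combinations within 12 kg:
- camera+vase: weight 9+3=12, value 65+22=87
- camera: weight 9, value 65
- necklace+vase: weight 7+3=10, value 18+22=40
- statuette+vase: weight 4+3=7, value 8+22=30
- statuette+necklace: weight 4+7=11, value 8+18=26
Best: $87.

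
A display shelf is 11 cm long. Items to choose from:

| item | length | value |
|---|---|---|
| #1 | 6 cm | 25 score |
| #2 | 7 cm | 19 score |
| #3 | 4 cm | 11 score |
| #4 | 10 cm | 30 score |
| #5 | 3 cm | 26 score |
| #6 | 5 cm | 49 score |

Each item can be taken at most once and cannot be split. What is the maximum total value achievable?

Check high-value combinations within 11 cm:
- #5+#6: length 3+5=8, value 26+49=75
- #1+#6: length 6+5=11, value 25+49=74
- #3+#6: length 4+5=9, value 11+49=60
- #1+#5: length 6+3=9, value 25+26=51
- #6: length 5, value 49
Best: 75 score.

75 score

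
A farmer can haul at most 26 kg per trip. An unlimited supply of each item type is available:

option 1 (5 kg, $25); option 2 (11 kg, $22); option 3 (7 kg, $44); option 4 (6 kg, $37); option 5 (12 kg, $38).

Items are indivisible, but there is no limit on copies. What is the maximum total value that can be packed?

Best value-per-unit is option 3 at 44/7; filling with it alone gives 3×44 = 132.
Optimal mix: 2×option 3 + 2×option 4 → weight 26, value 162.

$162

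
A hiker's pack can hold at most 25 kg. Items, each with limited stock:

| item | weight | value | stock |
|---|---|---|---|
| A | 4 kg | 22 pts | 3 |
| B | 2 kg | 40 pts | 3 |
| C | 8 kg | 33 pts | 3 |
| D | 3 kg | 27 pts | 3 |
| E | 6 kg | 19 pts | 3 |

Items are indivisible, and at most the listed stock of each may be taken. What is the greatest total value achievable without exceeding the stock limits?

Top feasible selections:
- 2×A + 3×B + 3×D: weight 23, value 245
- 1×A + 3×B + 3×D + 1×E: weight 25, value 242
- 3×A + 3×B + 2×D: weight 24, value 240
- 3×B + 1×C + 3×D: weight 23, value 234
Best: 245 pts.

245 pts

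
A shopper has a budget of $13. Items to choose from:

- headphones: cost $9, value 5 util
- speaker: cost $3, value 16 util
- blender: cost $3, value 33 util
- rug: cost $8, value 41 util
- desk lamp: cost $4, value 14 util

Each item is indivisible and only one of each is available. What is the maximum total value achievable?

Check high-value combinations within $13:
- blender+rug: cost 3+8=11, value 33+41=74
- speaker+blender+desk lamp: cost 3+3+4=10, value 16+33+14=63
- speaker+rug: cost 3+8=11, value 16+41=57
- rug+desk lamp: cost 8+4=12, value 41+14=55
Best: 74 util.

74 util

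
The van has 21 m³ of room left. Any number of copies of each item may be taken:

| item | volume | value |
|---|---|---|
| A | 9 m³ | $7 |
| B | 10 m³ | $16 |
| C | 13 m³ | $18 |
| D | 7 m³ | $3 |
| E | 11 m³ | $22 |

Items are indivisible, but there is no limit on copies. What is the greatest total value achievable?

$38

Best value-per-unit is E at 22/11; filling with it alone gives 1×22 = 22.
Optimal mix: 1×B + 1×E → volume 21, value 38.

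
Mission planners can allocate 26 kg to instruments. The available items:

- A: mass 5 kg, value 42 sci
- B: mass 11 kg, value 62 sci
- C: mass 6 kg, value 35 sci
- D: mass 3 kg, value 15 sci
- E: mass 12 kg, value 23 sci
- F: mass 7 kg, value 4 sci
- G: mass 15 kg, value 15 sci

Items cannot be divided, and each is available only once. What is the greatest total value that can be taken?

Check high-value combinations within 26 kg:
- A+B+C+D: mass 5+11+6+3=25, value 42+62+35+15=154
- A+B+C: mass 5+11+6=22, value 42+62+35=139
- A+B+D+F: mass 5+11+3+7=26, value 42+62+15+4=123
Best: 154 sci.

154 sci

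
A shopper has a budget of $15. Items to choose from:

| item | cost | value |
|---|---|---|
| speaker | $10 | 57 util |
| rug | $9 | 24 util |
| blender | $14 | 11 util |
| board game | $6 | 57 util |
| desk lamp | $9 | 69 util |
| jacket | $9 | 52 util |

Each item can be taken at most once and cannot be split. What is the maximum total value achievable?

Check high-value combinations within $15:
- board game+desk lamp: cost 6+9=15, value 57+69=126
- board game+jacket: cost 6+9=15, value 57+52=109
- rug+board game: cost 9+6=15, value 24+57=81
- desk lamp: cost 9, value 69
- board game: cost 6, value 57
Best: 126 util.

126 util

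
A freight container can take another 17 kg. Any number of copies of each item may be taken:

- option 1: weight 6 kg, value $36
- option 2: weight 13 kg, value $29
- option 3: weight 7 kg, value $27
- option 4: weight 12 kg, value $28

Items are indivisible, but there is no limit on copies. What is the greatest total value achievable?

$72

Best value-per-unit is option 1 at 36/6, and filling with it alone uses weight 2×6=12. No mix of the others beats 2×36 = 72.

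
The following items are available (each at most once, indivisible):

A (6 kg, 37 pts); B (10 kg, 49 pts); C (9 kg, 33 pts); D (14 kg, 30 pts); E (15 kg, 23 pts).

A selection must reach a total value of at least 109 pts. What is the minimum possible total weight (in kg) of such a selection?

25

Subsets with value ≥ 109, sorted by total weight:
- A+B+C: weight 25, value 119
- A+B+D: weight 30, value 116
- A+B+E: weight 31, value 109
Minimum weight: 25 kg.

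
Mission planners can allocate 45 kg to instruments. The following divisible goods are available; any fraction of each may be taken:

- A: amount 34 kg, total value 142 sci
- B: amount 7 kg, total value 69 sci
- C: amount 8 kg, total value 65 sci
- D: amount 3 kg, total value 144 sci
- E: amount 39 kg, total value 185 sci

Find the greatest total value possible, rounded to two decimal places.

Take in order of value per unit:
- D (144/3 per unit): all 3 → value 144, running total 144.00
- B (69/7 per unit): all 7 → value 69, running total 213.00
- C (65/8 per unit): all 8 → value 65, running total 278.00
- E (185/39 per unit): 27 of 39 → value 27×185/39 = 128.0769, running total 406.08
Total 406.08.

406.08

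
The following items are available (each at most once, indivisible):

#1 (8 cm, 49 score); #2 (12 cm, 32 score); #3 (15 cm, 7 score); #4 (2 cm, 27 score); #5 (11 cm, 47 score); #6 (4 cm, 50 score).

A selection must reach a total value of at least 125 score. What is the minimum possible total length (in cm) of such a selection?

Subsets with value ≥ 125, sorted by total length:
- #1+#4+#6: length 14, value 126
- #1+#5+#6: length 23, value 146
Minimum length: 14 cm.

14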